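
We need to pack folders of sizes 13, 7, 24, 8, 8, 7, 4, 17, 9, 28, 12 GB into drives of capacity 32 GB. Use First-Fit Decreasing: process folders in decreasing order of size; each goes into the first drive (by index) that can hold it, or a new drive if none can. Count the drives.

Sorted descending: 28, 24, 17, 13, 12, 9, 8, 8, 7, 7, 4.
Put 28 GB in drive 1; 4 GB remain.
Put 24 GB in drive 2; 8 GB remain.
Put 17 GB in drive 3; 15 GB remain.
Put 13 GB in drive 3; 2 GB remain.
Put 12 GB in drive 4; 20 GB remain.
Put 9 GB in drive 4; 11 GB remain.
Put 8 GB in drive 2; 0 GB remain.
Put 8 GB in drive 4; 3 GB remain.
Put 7 GB in drive 5; 25 GB remain.
Put 7 GB in drive 5; 18 GB remain.
Put 4 GB in drive 1; 0 GB remain.

5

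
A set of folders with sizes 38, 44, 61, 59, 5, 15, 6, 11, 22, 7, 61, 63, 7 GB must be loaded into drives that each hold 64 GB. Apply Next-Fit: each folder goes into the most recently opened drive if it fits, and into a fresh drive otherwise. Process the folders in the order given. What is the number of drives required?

8

drive 1: place 38 GB, 26 GB left
drive 2: place 44 GB, 20 GB left
drive 3: place 61 GB, 3 GB left
drive 4: place 59 GB, 5 GB left
drive 4: place 5 GB, 0 GB left
drive 5: place 15 GB, 49 GB left
drive 5: place 6 GB, 43 GB left
drive 5: place 11 GB, 32 GB left
drive 5: place 22 GB, 10 GB left
drive 5: place 7 GB, 3 GB left
drive 6: place 61 GB, 3 GB left
drive 7: place 63 GB, 1 GB left
drive 8: place 7 GB, 57 GB left
Final drives: [38] [44] [61] [59,5] [15,6,11,22,7] [61] [63] [7].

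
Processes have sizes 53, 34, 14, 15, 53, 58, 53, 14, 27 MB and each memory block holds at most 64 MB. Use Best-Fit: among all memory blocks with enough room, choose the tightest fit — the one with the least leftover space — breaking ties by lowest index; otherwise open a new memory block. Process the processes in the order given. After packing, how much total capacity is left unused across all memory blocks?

63

memory block 1: place 53 MB, 11 MB left
memory block 2: place 34 MB, 30 MB left
memory block 2: place 14 MB, 16 MB left
memory block 2: place 15 MB, 1 MB left
memory block 3: place 53 MB, 11 MB left
memory block 4: place 58 MB, 6 MB left
memory block 5: place 53 MB, 11 MB left
memory block 6: place 14 MB, 50 MB left
memory block 6: place 27 MB, 23 MB left
6 memory blocks × 64 MB = 384 MB; used 321 MB; unused 63 MB.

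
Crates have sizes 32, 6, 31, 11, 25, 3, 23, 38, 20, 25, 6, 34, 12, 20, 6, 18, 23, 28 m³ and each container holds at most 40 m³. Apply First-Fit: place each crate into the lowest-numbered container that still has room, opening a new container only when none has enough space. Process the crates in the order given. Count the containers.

Put 32 m³ in container 1; 8 m³ remain.
Put 6 m³ in container 1; 2 m³ remain.
Put 31 m³ in container 2; 9 m³ remain.
Put 11 m³ in container 3; 29 m³ remain.
Put 25 m³ in container 3; 4 m³ remain.
Put 3 m³ in container 2; 6 m³ remain.
Put 23 m³ in container 4; 17 m³ remain.
Put 38 m³ in container 5; 2 m³ remain.
Put 20 m³ in container 6; 20 m³ remain.
Put 25 m³ in container 7; 15 m³ remain.
Put 6 m³ in container 2; 0 m³ remain.
Put 34 m³ in container 8; 6 m³ remain.
Put 12 m³ in container 4; 5 m³ remain.
Put 20 m³ in container 6; 0 m³ remain.
Put 6 m³ in container 7; 9 m³ remain.
Put 18 m³ in container 9; 22 m³ remain.
Put 23 m³ in container 10; 17 m³ remain.
Put 28 m³ in container 11; 12 m³ remain.
Final containers: [32,6] [31,3,6] [11,25] [23,12] [38] [20,20] [25,6] [34] [18] [23] [28].

11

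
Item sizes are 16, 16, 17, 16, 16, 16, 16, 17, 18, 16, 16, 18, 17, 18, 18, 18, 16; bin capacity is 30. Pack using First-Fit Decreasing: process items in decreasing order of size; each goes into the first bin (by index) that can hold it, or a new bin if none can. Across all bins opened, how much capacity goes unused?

Sorted descending: 18, 18, 18, 18, 18, 17, 17, 17, 16, 16, 16, 16, 16, 16, 16, 16, 16.
18 → bin 1 (remaining 12)
18 → bin 2 (remaining 12)
18 → bin 3 (remaining 12)
18 → bin 4 (remaining 12)
18 → bin 5 (remaining 12)
17 → bin 6 (remaining 13)
17 → bin 7 (remaining 13)
17 → bin 8 (remaining 13)
16 → bin 9 (remaining 14)
16 → bin 10 (remaining 14)
16 → bin 11 (remaining 14)
16 → bin 12 (remaining 14)
16 → bin 13 (remaining 14)
16 → bin 14 (remaining 14)
16 → bin 15 (remaining 14)
16 → bin 16 (remaining 14)
16 → bin 17 (remaining 14)
17 bins × 30 = 510; used 285; unused 225.

225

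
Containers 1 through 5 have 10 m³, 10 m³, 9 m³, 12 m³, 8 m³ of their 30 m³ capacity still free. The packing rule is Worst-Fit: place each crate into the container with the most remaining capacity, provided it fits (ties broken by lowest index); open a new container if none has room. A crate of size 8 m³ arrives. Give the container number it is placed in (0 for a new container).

Containers with room: container 1 (10 m³), container 2 (10 m³), container 3 (9 m³), container 4 (12 m³), container 5 (8 m³).
Most room is container 4 with 12 m³ free.

4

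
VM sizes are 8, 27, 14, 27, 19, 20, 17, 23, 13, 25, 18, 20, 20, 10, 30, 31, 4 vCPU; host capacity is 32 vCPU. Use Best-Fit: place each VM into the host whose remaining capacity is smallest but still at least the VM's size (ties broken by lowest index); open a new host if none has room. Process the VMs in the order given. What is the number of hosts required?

13

Put 8 vCPU in host 1; 24 vCPU remain.
Put 27 vCPU in host 2; 5 vCPU remain.
Put 14 vCPU in host 1; 10 vCPU remain.
Put 27 vCPU in host 3; 5 vCPU remain.
Put 19 vCPU in host 4; 13 vCPU remain.
Put 20 vCPU in host 5; 12 vCPU remain.
Put 17 vCPU in host 6; 15 vCPU remain.
Put 23 vCPU in host 7; 9 vCPU remain.
Put 13 vCPU in host 4; 0 vCPU remain.
Put 25 vCPU in host 8; 7 vCPU remain.
Put 18 vCPU in host 9; 14 vCPU remain.
Put 20 vCPU in host 10; 12 vCPU remain.
Put 20 vCPU in host 11; 12 vCPU remain.
Put 10 vCPU in host 1; 0 vCPU remain.
Put 30 vCPU in host 12; 2 vCPU remain.
Put 31 vCPU in host 13; 1 vCPU remain.
Put 4 vCPU in host 2; 1 vCPU remain.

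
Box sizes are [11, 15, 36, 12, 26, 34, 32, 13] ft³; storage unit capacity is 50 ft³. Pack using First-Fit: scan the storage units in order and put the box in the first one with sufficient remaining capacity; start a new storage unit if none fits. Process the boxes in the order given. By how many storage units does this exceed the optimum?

1

First-Fit: [11,15,12] [36,13] [26] [34] [32] → 5 storage units.
Total size 179 ft³; any packing needs at least ⌈179/50⌉ = 4 storage units.
An optimal packing achieves that bound: [36,13] [34,15] [32,12] [26,11] → 4 storage units.
Excess: 5 − 4 = 1.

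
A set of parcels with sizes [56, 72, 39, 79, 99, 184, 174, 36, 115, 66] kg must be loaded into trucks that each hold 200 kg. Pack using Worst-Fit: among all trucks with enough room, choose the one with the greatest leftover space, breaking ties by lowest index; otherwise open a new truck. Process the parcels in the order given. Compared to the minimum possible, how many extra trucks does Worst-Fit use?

Worst-Fit: [56,72,39] [79,99] [184] [174] [36,115] [66] → 6 trucks.
Total size 920 kg; any packing needs at least ⌈920/200⌉ = 5 trucks.
An optimal packing achieves that bound: [184] [174] [115,79] [99,72] [66,56,39,36] → 5 trucks.
Excess: 6 − 5 = 1.

1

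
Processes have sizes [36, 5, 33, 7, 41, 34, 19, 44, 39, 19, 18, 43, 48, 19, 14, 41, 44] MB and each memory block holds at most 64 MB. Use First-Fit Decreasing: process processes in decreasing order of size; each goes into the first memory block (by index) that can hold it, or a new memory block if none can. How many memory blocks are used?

Sorted descending: 48, 44, 44, 43, 41, 41, 39, 36, 34, 33, 19, 19, 19, 18, 14, 7, 5.
memory block 1: place 48 MB, 16 MB left
memory block 2: place 44 MB, 20 MB left
memory block 3: place 44 MB, 20 MB left
memory block 4: place 43 MB, 21 MB left
memory block 5: place 41 MB, 23 MB left
memory block 6: place 41 MB, 23 MB left
memory block 7: place 39 MB, 25 MB left
memory block 8: place 36 MB, 28 MB left
memory block 9: place 34 MB, 30 MB left
memory block 10: place 33 MB, 31 MB left
memory block 2: place 19 MB, 1 MB left
memory block 3: place 19 MB, 1 MB left
memory block 4: place 19 MB, 2 MB left
memory block 5: place 18 MB, 5 MB left
memory block 1: place 14 MB, 2 MB left
memory block 6: place 7 MB, 16 MB left
memory block 5: place 5 MB, 0 MB left
Final memory blocks: [48,14] [44,19] [44,19] [43,19] [41,18,5] [41,7] [39] [36] [34] [33].

10 memory blocks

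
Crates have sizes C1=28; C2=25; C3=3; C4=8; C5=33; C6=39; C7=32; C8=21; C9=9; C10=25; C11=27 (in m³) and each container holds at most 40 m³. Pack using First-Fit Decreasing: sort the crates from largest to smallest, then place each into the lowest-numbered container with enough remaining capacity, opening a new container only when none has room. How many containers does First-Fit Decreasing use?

Sorted descending: 39, 33, 32, 28, 27, 25, 25, 21, 9, 8, 3.
Put 39 m³ in container 1; 1 m³ remain.
Put 33 m³ in container 2; 7 m³ remain.
Put 32 m³ in container 3; 8 m³ remain.
Put 28 m³ in container 4; 12 m³ remain.
Put 27 m³ in container 5; 13 m³ remain.
Put 25 m³ in container 6; 15 m³ remain.
Put 25 m³ in container 7; 15 m³ remain.
Put 21 m³ in container 8; 19 m³ remain.
Put 9 m³ in container 4; 3 m³ remain.
Put 8 m³ in container 3; 0 m³ remain.
Put 3 m³ in container 2; 4 m³ remain.
Final containers: [39] [33,3] [32,8] [28,9] [27] [25] [25] [21].

8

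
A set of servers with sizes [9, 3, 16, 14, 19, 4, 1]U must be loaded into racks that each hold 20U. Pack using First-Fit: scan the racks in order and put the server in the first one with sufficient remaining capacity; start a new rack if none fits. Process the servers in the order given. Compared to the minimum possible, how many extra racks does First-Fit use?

First-Fit: [9,3,4,1] [16] [14] [19] → 4 racks.
Total size 66U; any packing needs at least ⌈66/20⌉ = 4 racks.
So 4 is already optimal.

0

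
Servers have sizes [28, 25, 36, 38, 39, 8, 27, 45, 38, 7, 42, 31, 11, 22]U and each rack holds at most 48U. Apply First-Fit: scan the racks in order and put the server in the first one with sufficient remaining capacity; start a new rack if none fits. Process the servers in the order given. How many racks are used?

rack 1: place 28U, 20U left
rack 2: place 25U, 23U left
rack 3: place 36U, 12U left
rack 4: place 38U, 10U left
rack 5: place 39U, 9U left
rack 1: place 8U, 12U left
rack 6: place 27U, 21U left
rack 7: place 45U, 3U left
rack 8: place 38U, 10U left
rack 1: place 7U, 5U left
rack 9: place 42U, 6U left
rack 10: place 31U, 17U left
rack 2: place 11U, 12U left
rack 11: place 22U, 26U left
Final racks: [28,8,7] [25,11] [36] [38] [39] [27] [45] [38] [42] [31] [22].

11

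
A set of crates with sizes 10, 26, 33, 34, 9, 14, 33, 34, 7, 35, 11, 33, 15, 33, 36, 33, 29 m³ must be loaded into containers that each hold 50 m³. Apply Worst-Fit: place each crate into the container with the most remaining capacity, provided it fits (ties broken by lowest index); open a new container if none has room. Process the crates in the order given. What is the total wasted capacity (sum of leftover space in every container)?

125

Put 10 m³ in container 1; 40 m³ remain.
Put 26 m³ in container 1; 14 m³ remain.
Put 33 m³ in container 2; 17 m³ remain.
Put 34 m³ in container 3; 16 m³ remain.
Put 9 m³ in container 2; 8 m³ remain.
Put 14 m³ in container 3; 2 m³ remain.
Put 33 m³ in container 4; 17 m³ remain.
Put 34 m³ in container 5; 16 m³ remain.
Put 7 m³ in container 4; 10 m³ remain.
Put 35 m³ in container 6; 15 m³ remain.
Put 11 m³ in container 5; 5 m³ remain.
Put 33 m³ in container 7; 17 m³ remain.
Put 15 m³ in container 7; 2 m³ remain.
Put 33 m³ in container 8; 17 m³ remain.
Put 36 m³ in container 9; 14 m³ remain.
Put 33 m³ in container 10; 17 m³ remain.
Put 29 m³ in container 11; 21 m³ remain.
11 containers × 50 m³ = 550 m³; used 425 m³; unused 125 m³.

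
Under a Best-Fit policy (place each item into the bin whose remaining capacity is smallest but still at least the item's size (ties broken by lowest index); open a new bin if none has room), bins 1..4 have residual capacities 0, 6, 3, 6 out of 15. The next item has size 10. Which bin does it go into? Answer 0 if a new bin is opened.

No bin has ≥ 10 free, so a new bin is opened.

0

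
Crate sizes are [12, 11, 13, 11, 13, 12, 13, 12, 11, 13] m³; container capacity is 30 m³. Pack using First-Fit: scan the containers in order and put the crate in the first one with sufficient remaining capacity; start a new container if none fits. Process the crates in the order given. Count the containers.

5 containers

Put 12 m³ in container 1; 18 m³ remain.
Put 11 m³ in container 1; 7 m³ remain.
Put 13 m³ in container 2; 17 m³ remain.
Put 11 m³ in container 2; 6 m³ remain.
Put 13 m³ in container 3; 17 m³ remain.
Put 12 m³ in container 3; 5 m³ remain.
Put 13 m³ in container 4; 17 m³ remain.
Put 12 m³ in container 4; 5 m³ remain.
Put 11 m³ in container 5; 19 m³ remain.
Put 13 m³ in container 5; 6 m³ remain.
Final containers: [12,11] [13,11] [13,12] [13,12] [11,13].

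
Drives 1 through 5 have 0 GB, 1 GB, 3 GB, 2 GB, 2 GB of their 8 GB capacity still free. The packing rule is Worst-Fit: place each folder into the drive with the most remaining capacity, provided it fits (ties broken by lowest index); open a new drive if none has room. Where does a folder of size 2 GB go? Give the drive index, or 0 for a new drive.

3

Drives with room: drive 3 (3 GB), drive 4 (2 GB), drive 5 (2 GB).
Most room is drive 3 with 3 GB free.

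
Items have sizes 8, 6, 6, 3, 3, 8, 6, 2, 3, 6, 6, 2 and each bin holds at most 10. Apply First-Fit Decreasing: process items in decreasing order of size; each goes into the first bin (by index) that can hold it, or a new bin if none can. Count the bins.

Sorted descending: 8, 8, 6, 6, 6, 6, 6, 3, 3, 3, 2, 2.
8 → bin 1 (remaining 2)
8 → bin 2 (remaining 2)
6 → bin 3 (remaining 4)
6 → bin 4 (remaining 4)
6 → bin 5 (remaining 4)
6 → bin 6 (remaining 4)
6 → bin 7 (remaining 4)
3 → bin 3 (remaining 1)
3 → bin 4 (remaining 1)
3 → bin 5 (remaining 1)
2 → bin 1 (remaining 0)
2 → bin 2 (remaining 0)
Final bins: [8,2] [8,2] [6,3] [6,3] [6,3] [6] [6].

7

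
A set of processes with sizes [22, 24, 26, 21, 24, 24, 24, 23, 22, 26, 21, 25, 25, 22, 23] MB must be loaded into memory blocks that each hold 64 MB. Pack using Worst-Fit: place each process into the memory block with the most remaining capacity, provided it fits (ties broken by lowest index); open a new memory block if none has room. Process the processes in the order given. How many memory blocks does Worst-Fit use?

8 memory blocks

memory block 1: place 22 MB, 42 MB left
memory block 1: place 24 MB, 18 MB left
memory block 2: place 26 MB, 38 MB left
memory block 2: place 21 MB, 17 MB left
memory block 3: place 24 MB, 40 MB left
memory block 3: place 24 MB, 16 MB left
memory block 4: place 24 MB, 40 MB left
memory block 4: place 23 MB, 17 MB left
memory block 5: place 22 MB, 42 MB left
memory block 5: place 26 MB, 16 MB left
memory block 6: place 21 MB, 43 MB left
memory block 6: place 25 MB, 18 MB left
memory block 7: place 25 MB, 39 MB left
memory block 7: place 22 MB, 17 MB left
memory block 8: place 23 MB, 41 MB left
Final memory blocks: [22,24] [26,21] [24,24] [24,23] [22,26] [21,25] [25,22] [23].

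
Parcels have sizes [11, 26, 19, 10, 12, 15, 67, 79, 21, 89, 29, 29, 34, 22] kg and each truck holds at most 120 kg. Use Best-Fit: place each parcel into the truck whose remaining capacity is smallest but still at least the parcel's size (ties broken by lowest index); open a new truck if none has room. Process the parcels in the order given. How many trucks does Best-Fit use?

5 trucks

11 kg → truck 1 (remaining 109 kg)
26 kg → truck 1 (remaining 83 kg)
19 kg → truck 1 (remaining 64 kg)
10 kg → truck 1 (remaining 54 kg)
12 kg → truck 1 (remaining 42 kg)
15 kg → truck 1 (remaining 27 kg)
67 kg → truck 2 (remaining 53 kg)
79 kg → truck 3 (remaining 41 kg)
21 kg → truck 1 (remaining 6 kg)
89 kg → truck 4 (remaining 31 kg)
29 kg → truck 4 (remaining 2 kg)
29 kg → truck 3 (remaining 12 kg)
34 kg → truck 2 (remaining 19 kg)
22 kg → truck 5 (remaining 98 kg)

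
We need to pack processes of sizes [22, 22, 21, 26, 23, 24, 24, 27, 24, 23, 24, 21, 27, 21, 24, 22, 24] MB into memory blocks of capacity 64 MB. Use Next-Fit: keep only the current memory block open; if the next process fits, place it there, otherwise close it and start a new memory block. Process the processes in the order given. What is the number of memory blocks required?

memory block 1: place 22 MB, 42 MB left
memory block 1: place 22 MB, 20 MB left
memory block 2: place 21 MB, 43 MB left
memory block 2: place 26 MB, 17 MB left
memory block 3: place 23 MB, 41 MB left
memory block 3: place 24 MB, 17 MB left
memory block 4: place 24 MB, 40 MB left
memory block 4: place 27 MB, 13 MB left
memory block 5: place 24 MB, 40 MB left
memory block 5: place 23 MB, 17 MB left
memory block 6: place 24 MB, 40 MB left
memory block 6: place 21 MB, 19 MB left
memory block 7: place 27 MB, 37 MB left
memory block 7: place 21 MB, 16 MB left
memory block 8: place 24 MB, 40 MB left
memory block 8: place 22 MB, 18 MB left
memory block 9: place 24 MB, 40 MB left

9 memory blocks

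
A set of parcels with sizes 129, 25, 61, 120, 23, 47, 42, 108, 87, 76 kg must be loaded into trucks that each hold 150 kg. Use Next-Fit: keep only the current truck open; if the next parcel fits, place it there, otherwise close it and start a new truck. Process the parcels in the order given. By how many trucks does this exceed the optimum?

Next-Fit: [129] [25,61] [120,23] [47,42] [108] [87] [76] → 7 trucks.
Total size 718 kg; any packing needs at least ⌈718/150⌉ = 5 trucks.
An optimal packing achieves that bound: [129] [120,25] [108,42] [87,61] [76,47,23] → 5 trucks.
Excess: 7 − 5 = 2.

2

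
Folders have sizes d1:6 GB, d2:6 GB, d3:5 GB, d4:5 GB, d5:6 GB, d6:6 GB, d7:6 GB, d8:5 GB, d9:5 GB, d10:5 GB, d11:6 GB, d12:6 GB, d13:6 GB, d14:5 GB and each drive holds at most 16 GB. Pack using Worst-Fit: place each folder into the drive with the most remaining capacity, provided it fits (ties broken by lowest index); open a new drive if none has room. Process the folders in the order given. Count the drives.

6

Put d1 (6 GB) in drive 1; 10 GB remain.
Put d2 (6 GB) in drive 1; 4 GB remain.
Put d3 (5 GB) in drive 2; 11 GB remain.
Put d4 (5 GB) in drive 2; 6 GB remain.
Put d5 (6 GB) in drive 2; 0 GB remain.
Put d6 (6 GB) in drive 3; 10 GB remain.
Put d7 (6 GB) in drive 3; 4 GB remain.
Put d8 (5 GB) in drive 4; 11 GB remain.
Put d9 (5 GB) in drive 4; 6 GB remain.
Put d10 (5 GB) in drive 4; 1 GB remain.
Put d11 (6 GB) in drive 5; 10 GB remain.
Put d12 (6 GB) in drive 5; 4 GB remain.
Put d13 (6 GB) in drive 6; 10 GB remain.
Put d14 (5 GB) in drive 6; 5 GB remain.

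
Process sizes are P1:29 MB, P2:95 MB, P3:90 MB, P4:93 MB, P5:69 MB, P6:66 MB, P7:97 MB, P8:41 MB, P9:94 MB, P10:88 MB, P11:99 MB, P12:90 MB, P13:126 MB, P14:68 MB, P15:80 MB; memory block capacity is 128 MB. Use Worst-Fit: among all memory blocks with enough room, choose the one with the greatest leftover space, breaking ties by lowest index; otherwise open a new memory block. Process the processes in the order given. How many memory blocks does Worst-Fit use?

13

memory block 1: place P1 (29 MB), 99 MB left
memory block 1: place P2 (95 MB), 4 MB left
memory block 2: place P3 (90 MB), 38 MB left
memory block 3: place P4 (93 MB), 35 MB left
memory block 4: place P5 (69 MB), 59 MB left
memory block 5: place P6 (66 MB), 62 MB left
memory block 6: place P7 (97 MB), 31 MB left
memory block 5: place P8 (41 MB), 21 MB left
memory block 7: place P9 (94 MB), 34 MB left
memory block 8: place P10 (88 MB), 40 MB left
memory block 9: place P11 (99 MB), 29 MB left
memory block 10: place P12 (90 MB), 38 MB left
memory block 11: place P13 (126 MB), 2 MB left
memory block 12: place P14 (68 MB), 60 MB left
memory block 13: place P15 (80 MB), 48 MB left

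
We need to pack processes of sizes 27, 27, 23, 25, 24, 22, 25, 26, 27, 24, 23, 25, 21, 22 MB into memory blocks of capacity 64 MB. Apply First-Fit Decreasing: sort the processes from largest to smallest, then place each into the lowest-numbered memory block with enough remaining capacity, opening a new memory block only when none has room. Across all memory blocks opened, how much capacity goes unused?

107

Sorted descending: 27, 27, 27, 26, 25, 25, 25, 24, 24, 23, 23, 22, 22, 21.
27 MB → memory block 1 (remaining 37 MB)
27 MB → memory block 1 (remaining 10 MB)
27 MB → memory block 2 (remaining 37 MB)
26 MB → memory block 2 (remaining 11 MB)
25 MB → memory block 3 (remaining 39 MB)
25 MB → memory block 3 (remaining 14 MB)
25 MB → memory block 4 (remaining 39 MB)
24 MB → memory block 4 (remaining 15 MB)
24 MB → memory block 5 (remaining 40 MB)
23 MB → memory block 5 (remaining 17 MB)
23 MB → memory block 6 (remaining 41 MB)
22 MB → memory block 6 (remaining 19 MB)
22 MB → memory block 7 (remaining 42 MB)
21 MB → memory block 7 (remaining 21 MB)
7 memory blocks × 64 MB = 448 MB; used 341 MB; unused 107 MB.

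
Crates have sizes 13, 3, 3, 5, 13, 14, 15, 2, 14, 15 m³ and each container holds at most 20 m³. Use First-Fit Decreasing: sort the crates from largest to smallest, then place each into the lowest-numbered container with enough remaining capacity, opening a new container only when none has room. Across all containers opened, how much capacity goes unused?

Sorted descending: 15, 15, 14, 14, 13, 13, 5, 3, 3, 2.
container 1: place 15 m³, 5 m³ left
container 2: place 15 m³, 5 m³ left
container 3: place 14 m³, 6 m³ left
container 4: place 14 m³, 6 m³ left
container 5: place 13 m³, 7 m³ left
container 6: place 13 m³, 7 m³ left
container 1: place 5 m³, 0 m³ left
container 2: place 3 m³, 2 m³ left
container 3: place 3 m³, 3 m³ left
container 2: place 2 m³, 0 m³ left
6 containers × 20 m³ = 120 m³; used 97 m³; unused 23 m³.

23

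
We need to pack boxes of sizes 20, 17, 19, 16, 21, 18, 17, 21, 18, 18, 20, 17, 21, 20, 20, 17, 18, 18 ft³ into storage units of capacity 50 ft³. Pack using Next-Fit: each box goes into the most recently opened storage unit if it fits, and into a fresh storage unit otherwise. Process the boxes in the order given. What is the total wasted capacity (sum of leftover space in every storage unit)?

storage unit 1: place 20 ft³, 30 ft³ left
storage unit 1: place 17 ft³, 13 ft³ left
storage unit 2: place 19 ft³, 31 ft³ left
storage unit 2: place 16 ft³, 15 ft³ left
storage unit 3: place 21 ft³, 29 ft³ left
storage unit 3: place 18 ft³, 11 ft³ left
storage unit 4: place 17 ft³, 33 ft³ left
storage unit 4: place 21 ft³, 12 ft³ left
storage unit 5: place 18 ft³, 32 ft³ left
storage unit 5: place 18 ft³, 14 ft³ left
storage unit 6: place 20 ft³, 30 ft³ left
storage unit 6: place 17 ft³, 13 ft³ left
storage unit 7: place 21 ft³, 29 ft³ left
storage unit 7: place 20 ft³, 9 ft³ left
storage unit 8: place 20 ft³, 30 ft³ left
storage unit 8: place 17 ft³, 13 ft³ left
storage unit 9: place 18 ft³, 32 ft³ left
storage unit 9: place 18 ft³, 14 ft³ left
9 storage units × 50 ft³ = 450 ft³; used 336 ft³; unused 114 ft³.

114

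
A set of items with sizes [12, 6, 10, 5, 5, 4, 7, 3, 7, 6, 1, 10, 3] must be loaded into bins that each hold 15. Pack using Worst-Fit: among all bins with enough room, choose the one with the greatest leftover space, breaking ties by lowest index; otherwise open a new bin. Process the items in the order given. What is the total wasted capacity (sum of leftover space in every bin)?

11

12 → bin 1 (remaining 3)
6 → bin 2 (remaining 9)
10 → bin 3 (remaining 5)
5 → bin 2 (remaining 4)
5 → bin 3 (remaining 0)
4 → bin 2 (remaining 0)
7 → bin 4 (remaining 8)
3 → bin 4 (remaining 5)
7 → bin 5 (remaining 8)
6 → bin 5 (remaining 2)
1 → bin 4 (remaining 4)
10 → bin 6 (remaining 5)
3 → bin 6 (remaining 2)
6 bins × 15 = 90; used 79; unused 11.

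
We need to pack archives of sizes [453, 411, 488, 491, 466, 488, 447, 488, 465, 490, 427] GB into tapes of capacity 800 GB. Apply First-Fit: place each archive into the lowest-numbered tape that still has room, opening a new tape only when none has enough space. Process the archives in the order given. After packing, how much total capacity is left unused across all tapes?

tape 1: place 453 GB, 347 GB left
tape 2: place 411 GB, 389 GB left
tape 3: place 488 GB, 312 GB left
tape 4: place 491 GB, 309 GB left
tape 5: place 466 GB, 334 GB left
tape 6: place 488 GB, 312 GB left
tape 7: place 447 GB, 353 GB left
tape 8: place 488 GB, 312 GB left
tape 9: place 465 GB, 335 GB left
tape 10: place 490 GB, 310 GB left
tape 11: place 427 GB, 373 GB left
11 tapes × 800 GB = 8800 GB; used 5114 GB; unused 3686 GB.

3686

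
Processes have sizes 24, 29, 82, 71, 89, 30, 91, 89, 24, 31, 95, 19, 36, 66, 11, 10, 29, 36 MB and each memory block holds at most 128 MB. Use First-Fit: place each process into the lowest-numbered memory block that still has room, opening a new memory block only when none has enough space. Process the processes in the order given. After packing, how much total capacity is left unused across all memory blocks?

Put 24 MB in memory block 1; 104 MB remain.
Put 29 MB in memory block 1; 75 MB remain.
Put 82 MB in memory block 2; 46 MB remain.
Put 71 MB in memory block 1; 4 MB remain.
Put 89 MB in memory block 3; 39 MB remain.
Put 30 MB in memory block 2; 16 MB remain.
Put 91 MB in memory block 4; 37 MB remain.
Put 89 MB in memory block 5; 39 MB remain.
Put 24 MB in memory block 3; 15 MB remain.
Put 31 MB in memory block 4; 6 MB remain.
Put 95 MB in memory block 6; 33 MB remain.
Put 19 MB in memory block 5; 20 MB remain.
Put 36 MB in memory block 7; 92 MB remain.
Put 66 MB in memory block 7; 26 MB remain.
Put 11 MB in memory block 2; 5 MB remain.
Put 10 MB in memory block 3; 5 MB remain.
Put 29 MB in memory block 6; 4 MB remain.
Put 36 MB in memory block 8; 92 MB remain.
8 memory blocks × 128 MB = 1024 MB; used 862 MB; unused 162 MB.

162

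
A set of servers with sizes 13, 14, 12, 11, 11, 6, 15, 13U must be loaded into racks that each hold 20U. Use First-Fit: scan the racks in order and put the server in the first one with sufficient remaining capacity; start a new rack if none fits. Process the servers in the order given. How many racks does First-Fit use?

Put 13U in rack 1; 7U remain.
Put 14U in rack 2; 6U remain.
Put 12U in rack 3; 8U remain.
Put 11U in rack 4; 9U remain.
Put 11U in rack 5; 9U remain.
Put 6U in rack 1; 1U remain.
Put 15U in rack 6; 5U remain.
Put 13U in rack 7; 7U remain.
Final racks: [13,6] [14] [12] [11] [11] [15] [13].

7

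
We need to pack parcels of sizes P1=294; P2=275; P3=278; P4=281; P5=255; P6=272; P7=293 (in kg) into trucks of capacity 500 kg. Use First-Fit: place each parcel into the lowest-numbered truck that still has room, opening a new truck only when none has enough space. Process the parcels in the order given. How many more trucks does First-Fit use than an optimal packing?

0

First-Fit: [294] [275] [278] [281] [255] [272] [293] → 7 trucks.
7 parcels exceed 250 kg (half the capacity), and no two of those can share a truck, so at least 7 trucks are needed.
So 7 is already optimal.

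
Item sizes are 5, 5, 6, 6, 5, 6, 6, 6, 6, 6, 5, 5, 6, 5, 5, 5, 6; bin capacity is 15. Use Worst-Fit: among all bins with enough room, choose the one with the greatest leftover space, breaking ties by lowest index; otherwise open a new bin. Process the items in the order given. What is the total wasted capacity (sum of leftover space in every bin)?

5 → bin 1 (remaining 10)
5 → bin 1 (remaining 5)
6 → bin 2 (remaining 9)
6 → bin 2 (remaining 3)
5 → bin 1 (remaining 0)
6 → bin 3 (remaining 9)
6 → bin 3 (remaining 3)
6 → bin 4 (remaining 9)
6 → bin 4 (remaining 3)
6 → bin 5 (remaining 9)
5 → bin 5 (remaining 4)
5 → bin 6 (remaining 10)
6 → bin 6 (remaining 4)
5 → bin 7 (remaining 10)
5 → bin 7 (remaining 5)
5 → bin 7 (remaining 0)
6 → bin 8 (remaining 9)
8 bins × 15 = 120; used 94; unused 26.

26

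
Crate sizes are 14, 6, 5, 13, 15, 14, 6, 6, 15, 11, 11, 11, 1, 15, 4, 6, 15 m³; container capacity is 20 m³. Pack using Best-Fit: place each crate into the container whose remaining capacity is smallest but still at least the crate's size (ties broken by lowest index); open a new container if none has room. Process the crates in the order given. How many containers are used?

10

container 1: place 14 m³, 6 m³ left
container 1: place 6 m³, 0 m³ left
container 2: place 5 m³, 15 m³ left
container 2: place 13 m³, 2 m³ left
container 3: place 15 m³, 5 m³ left
container 4: place 14 m³, 6 m³ left
container 4: place 6 m³, 0 m³ left
container 5: place 6 m³, 14 m³ left
container 6: place 15 m³, 5 m³ left
container 5: place 11 m³, 3 m³ left
container 7: place 11 m³, 9 m³ left
container 8: place 11 m³, 9 m³ left
container 2: place 1 m³, 1 m³ left
container 9: place 15 m³, 5 m³ left
container 3: place 4 m³, 1 m³ left
container 7: place 6 m³, 3 m³ left
container 10: place 15 m³, 5 m³ left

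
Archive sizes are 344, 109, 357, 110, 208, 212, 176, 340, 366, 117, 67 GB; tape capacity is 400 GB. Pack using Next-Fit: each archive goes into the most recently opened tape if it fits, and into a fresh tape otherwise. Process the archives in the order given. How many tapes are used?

8

Put 344 GB in tape 1; 56 GB remain.
Put 109 GB in tape 2; 291 GB remain.
Put 357 GB in tape 3; 43 GB remain.
Put 110 GB in tape 4; 290 GB remain.
Put 208 GB in tape 4; 82 GB remain.
Put 212 GB in tape 5; 188 GB remain.
Put 176 GB in tape 5; 12 GB remain.
Put 340 GB in tape 6; 60 GB remain.
Put 366 GB in tape 7; 34 GB remain.
Put 117 GB in tape 8; 283 GB remain.
Put 67 GB in tape 8; 216 GB remain.
Final tapes: [344] [109] [357] [110,208] [212,176] [340] [366] [117,67].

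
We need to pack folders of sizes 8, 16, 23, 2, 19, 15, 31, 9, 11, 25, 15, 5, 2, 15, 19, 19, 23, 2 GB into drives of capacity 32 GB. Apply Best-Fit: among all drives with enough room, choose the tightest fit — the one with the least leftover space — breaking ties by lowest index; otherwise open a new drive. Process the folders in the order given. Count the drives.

10

Put 8 GB in drive 1; 24 GB remain.
Put 16 GB in drive 1; 8 GB remain.
Put 23 GB in drive 2; 9 GB remain.
Put 2 GB in drive 1; 6 GB remain.
Put 19 GB in drive 3; 13 GB remain.
Put 15 GB in drive 4; 17 GB remain.
Put 31 GB in drive 5; 1 GB remain.
Put 9 GB in drive 2; 0 GB remain.
Put 11 GB in drive 3; 2 GB remain.
Put 25 GB in drive 6; 7 GB remain.
Put 15 GB in drive 4; 2 GB remain.
Put 5 GB in drive 1; 1 GB remain.
Put 2 GB in drive 3; 0 GB remain.
Put 15 GB in drive 7; 17 GB remain.
Put 19 GB in drive 8; 13 GB remain.
Put 19 GB in drive 9; 13 GB remain.
Put 23 GB in drive 10; 9 GB remain.
Put 2 GB in drive 4; 0 GB remain.
Final drives: [8,16,2,5] [23,9] [19,11,2] [15,15,2] [31] [25] [15] [19] [19] [23].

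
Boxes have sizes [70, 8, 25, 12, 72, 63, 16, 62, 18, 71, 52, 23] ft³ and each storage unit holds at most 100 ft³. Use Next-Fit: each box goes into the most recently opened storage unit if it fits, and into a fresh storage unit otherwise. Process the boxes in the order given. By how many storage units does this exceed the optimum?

1

Next-Fit: [70,8] [25,12] [72] [63,16] [62,18] [71] [52,23] → 7 storage units.
6 boxes exceed 50 ft³ (half the capacity), and no two of those can share a storage unit, so at least 6 storage units are needed.
An optimal packing achieves that bound: [72,25] [71,23] [70,18,12] [63,16,8] [62] [52] → 6 storage units.
Excess: 7 − 6 = 1.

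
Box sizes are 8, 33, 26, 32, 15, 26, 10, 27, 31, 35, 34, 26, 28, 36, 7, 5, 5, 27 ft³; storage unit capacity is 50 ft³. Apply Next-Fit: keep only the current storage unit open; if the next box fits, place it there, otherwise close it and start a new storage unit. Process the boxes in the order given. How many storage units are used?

12 storage units

storage unit 1: place 8 ft³, 42 ft³ left
storage unit 1: place 33 ft³, 9 ft³ left
storage unit 2: place 26 ft³, 24 ft³ left
storage unit 3: place 32 ft³, 18 ft³ left
storage unit 3: place 15 ft³, 3 ft³ left
storage unit 4: place 26 ft³, 24 ft³ left
storage unit 4: place 10 ft³, 14 ft³ left
storage unit 5: place 27 ft³, 23 ft³ left
storage unit 6: place 31 ft³, 19 ft³ left
storage unit 7: place 35 ft³, 15 ft³ left
storage unit 8: place 34 ft³, 16 ft³ left
storage unit 9: place 26 ft³, 24 ft³ left
storage unit 10: place 28 ft³, 22 ft³ left
storage unit 11: place 36 ft³, 14 ft³ left
storage unit 11: place 7 ft³, 7 ft³ left
storage unit 11: place 5 ft³, 2 ft³ left
storage unit 12: place 5 ft³, 45 ft³ left
storage unit 12: place 27 ft³, 18 ft³ left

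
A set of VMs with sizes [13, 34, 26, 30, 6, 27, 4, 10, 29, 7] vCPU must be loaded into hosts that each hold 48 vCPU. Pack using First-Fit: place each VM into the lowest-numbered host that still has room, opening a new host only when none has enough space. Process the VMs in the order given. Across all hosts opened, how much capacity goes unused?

54

Put 13 vCPU in host 1; 35 vCPU remain.
Put 34 vCPU in host 1; 1 vCPU remain.
Put 26 vCPU in host 2; 22 vCPU remain.
Put 30 vCPU in host 3; 18 vCPU remain.
Put 6 vCPU in host 2; 16 vCPU remain.
Put 27 vCPU in host 4; 21 vCPU remain.
Put 4 vCPU in host 2; 12 vCPU remain.
Put 10 vCPU in host 2; 2 vCPU remain.
Put 29 vCPU in host 5; 19 vCPU remain.
Put 7 vCPU in host 3; 11 vCPU remain.
5 hosts × 48 vCPU = 240 vCPU; used 186 vCPU; unused 54 vCPU.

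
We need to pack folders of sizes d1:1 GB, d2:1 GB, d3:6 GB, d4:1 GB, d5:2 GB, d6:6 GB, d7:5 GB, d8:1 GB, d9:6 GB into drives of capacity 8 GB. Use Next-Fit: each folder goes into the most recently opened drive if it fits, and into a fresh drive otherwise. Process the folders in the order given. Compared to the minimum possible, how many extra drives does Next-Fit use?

Next-Fit: [1,1,6] [1,2] [6] [5,1] [6] → 5 drives.
Total size 29 GB; any packing needs at least ⌈29/8⌉ = 4 drives.
An optimal packing achieves that bound: [6,2] [6,1,1] [6,1,1] [5] → 4 drives.
Excess: 5 − 4 = 1.

1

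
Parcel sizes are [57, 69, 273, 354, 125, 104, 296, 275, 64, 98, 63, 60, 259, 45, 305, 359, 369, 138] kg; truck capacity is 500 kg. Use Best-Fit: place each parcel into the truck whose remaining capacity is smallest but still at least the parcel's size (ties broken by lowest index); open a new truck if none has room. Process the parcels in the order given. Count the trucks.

Put 57 kg in truck 1; 443 kg remain.
Put 69 kg in truck 1; 374 kg remain.
Put 273 kg in truck 1; 101 kg remain.
Put 354 kg in truck 2; 146 kg remain.
Put 125 kg in truck 2; 21 kg remain.
Put 104 kg in truck 3; 396 kg remain.
Put 296 kg in truck 3; 100 kg remain.
Put 275 kg in truck 4; 225 kg remain.
Put 64 kg in truck 3; 36 kg remain.
Put 98 kg in truck 1; 3 kg remain.
Put 63 kg in truck 4; 162 kg remain.
Put 60 kg in truck 4; 102 kg remain.
Put 259 kg in truck 5; 241 kg remain.
Put 45 kg in truck 4; 57 kg remain.
Put 305 kg in truck 6; 195 kg remain.
Put 359 kg in truck 7; 141 kg remain.
Put 369 kg in truck 8; 131 kg remain.
Put 138 kg in truck 7; 3 kg remain.

8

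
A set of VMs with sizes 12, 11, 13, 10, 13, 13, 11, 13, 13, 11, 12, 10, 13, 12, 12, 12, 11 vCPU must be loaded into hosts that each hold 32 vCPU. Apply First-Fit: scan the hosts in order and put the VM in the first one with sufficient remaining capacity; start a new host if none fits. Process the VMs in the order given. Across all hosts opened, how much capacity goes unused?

86

12 vCPU → host 1 (remaining 20 vCPU)
11 vCPU → host 1 (remaining 9 vCPU)
13 vCPU → host 2 (remaining 19 vCPU)
10 vCPU → host 2 (remaining 9 vCPU)
13 vCPU → host 3 (remaining 19 vCPU)
13 vCPU → host 3 (remaining 6 vCPU)
11 vCPU → host 4 (remaining 21 vCPU)
13 vCPU → host 4 (remaining 8 vCPU)
13 vCPU → host 5 (remaining 19 vCPU)
11 vCPU → host 5 (remaining 8 vCPU)
12 vCPU → host 6 (remaining 20 vCPU)
10 vCPU → host 6 (remaining 10 vCPU)
13 vCPU → host 7 (remaining 19 vCPU)
12 vCPU → host 7 (remaining 7 vCPU)
12 vCPU → host 8 (remaining 20 vCPU)
12 vCPU → host 8 (remaining 8 vCPU)
11 vCPU → host 9 (remaining 21 vCPU)
9 hosts × 32 vCPU = 288 vCPU; used 202 vCPU; unused 86 vCPU.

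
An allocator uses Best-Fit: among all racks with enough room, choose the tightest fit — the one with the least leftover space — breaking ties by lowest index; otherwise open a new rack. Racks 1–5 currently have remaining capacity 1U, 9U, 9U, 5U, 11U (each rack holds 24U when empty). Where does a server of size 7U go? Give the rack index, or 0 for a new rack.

Racks with room: rack 2 (9U), rack 3 (9U), rack 5 (11U).
Tightest fit is rack 2 with 9U free.

2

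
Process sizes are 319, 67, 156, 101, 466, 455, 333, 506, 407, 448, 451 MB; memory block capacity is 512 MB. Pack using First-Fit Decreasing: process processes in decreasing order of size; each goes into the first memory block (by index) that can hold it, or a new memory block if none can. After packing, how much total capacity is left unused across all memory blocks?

Sorted descending: 506, 466, 455, 451, 448, 407, 333, 319, 156, 101, 67.
506 MB → memory block 1 (remaining 6 MB)
466 MB → memory block 2 (remaining 46 MB)
455 MB → memory block 3 (remaining 57 MB)
451 MB → memory block 4 (remaining 61 MB)
448 MB → memory block 5 (remaining 64 MB)
407 MB → memory block 6 (remaining 105 MB)
333 MB → memory block 7 (remaining 179 MB)
319 MB → memory block 8 (remaining 193 MB)
156 MB → memory block 7 (remaining 23 MB)
101 MB → memory block 6 (remaining 4 MB)
67 MB → memory block 8 (remaining 126 MB)
8 memory blocks × 512 MB = 4096 MB; used 3709 MB; unused 387 MB.

387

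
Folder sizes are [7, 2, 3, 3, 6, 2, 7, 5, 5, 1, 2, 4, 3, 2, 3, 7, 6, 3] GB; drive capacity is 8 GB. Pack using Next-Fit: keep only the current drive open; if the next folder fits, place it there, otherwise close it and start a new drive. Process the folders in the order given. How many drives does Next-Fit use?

11 drives

Put 7 GB in drive 1; 1 GB remain.
Put 2 GB in drive 2; 6 GB remain.
Put 3 GB in drive 2; 3 GB remain.
Put 3 GB in drive 2; 0 GB remain.
Put 6 GB in drive 3; 2 GB remain.
Put 2 GB in drive 3; 0 GB remain.
Put 7 GB in drive 4; 1 GB remain.
Put 5 GB in drive 5; 3 GB remain.
Put 5 GB in drive 6; 3 GB remain.
Put 1 GB in drive 6; 2 GB remain.
Put 2 GB in drive 6; 0 GB remain.
Put 4 GB in drive 7; 4 GB remain.
Put 3 GB in drive 7; 1 GB remain.
Put 2 GB in drive 8; 6 GB remain.
Put 3 GB in drive 8; 3 GB remain.
Put 7 GB in drive 9; 1 GB remain.
Put 6 GB in drive 10; 2 GB remain.
Put 3 GB in drive 11; 5 GB remain.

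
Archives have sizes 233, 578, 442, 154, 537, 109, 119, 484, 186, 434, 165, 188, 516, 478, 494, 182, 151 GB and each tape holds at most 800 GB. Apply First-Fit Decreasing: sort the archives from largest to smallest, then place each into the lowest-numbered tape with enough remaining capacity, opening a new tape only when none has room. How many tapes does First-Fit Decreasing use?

8

Sorted descending: 578, 537, 516, 494, 484, 478, 442, 434, 233, 188, 186, 182, 165, 154, 151, 119, 109.
tape 1: place 578 GB, 222 GB left
tape 2: place 537 GB, 263 GB left
tape 3: place 516 GB, 284 GB left
tape 4: place 494 GB, 306 GB left
tape 5: place 484 GB, 316 GB left
tape 6: place 478 GB, 322 GB left
tape 7: place 442 GB, 358 GB left
tape 8: place 434 GB, 366 GB left
tape 2: place 233 GB, 30 GB left
tape 1: place 188 GB, 34 GB left
tape 3: place 186 GB, 98 GB left
tape 4: place 182 GB, 124 GB left
tape 5: place 165 GB, 151 GB left
tape 6: place 154 GB, 168 GB left
tape 5: place 151 GB, 0 GB left
tape 4: place 119 GB, 5 GB left
tape 6: place 109 GB, 59 GB left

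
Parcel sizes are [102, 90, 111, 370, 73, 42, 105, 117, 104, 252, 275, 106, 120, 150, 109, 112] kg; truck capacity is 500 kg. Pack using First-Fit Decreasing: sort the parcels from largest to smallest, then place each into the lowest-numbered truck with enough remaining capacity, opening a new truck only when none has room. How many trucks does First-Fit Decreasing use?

Sorted descending: 370, 275, 252, 150, 120, 117, 112, 111, 109, 106, 105, 104, 102, 90, 73, 42.
Put 370 kg in truck 1; 130 kg remain.
Put 275 kg in truck 2; 225 kg remain.
Put 252 kg in truck 3; 248 kg remain.
Put 150 kg in truck 2; 75 kg remain.
Put 120 kg in truck 1; 10 kg remain.
Put 117 kg in truck 3; 131 kg remain.
Put 112 kg in truck 3; 19 kg remain.
Put 111 kg in truck 4; 389 kg remain.
Put 109 kg in truck 4; 280 kg remain.
Put 106 kg in truck 4; 174 kg remain.
Put 105 kg in truck 4; 69 kg remain.
Put 104 kg in truck 5; 396 kg remain.
Put 102 kg in truck 5; 294 kg remain.
Put 90 kg in truck 5; 204 kg remain.
Put 73 kg in truck 2; 2 kg remain.
Put 42 kg in truck 4; 27 kg remain.

5 trucks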